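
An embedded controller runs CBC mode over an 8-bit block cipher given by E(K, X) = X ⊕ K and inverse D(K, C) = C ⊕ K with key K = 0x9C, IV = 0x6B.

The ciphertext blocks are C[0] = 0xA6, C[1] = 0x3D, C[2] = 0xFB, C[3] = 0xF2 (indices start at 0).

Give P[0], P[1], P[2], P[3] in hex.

CBC decryption: P_i = D(K, C_i) ⊕ C_{i−1}, with C_{−1} = IV.
P[0]: D(K, 0xA6) = 0x3A; 0x3A ⊕ 0x6B = 0x51.
P[1]: D(K, 0x3D) = 0xA1; 0xA1 ⊕ 0xA6 = 0x07.
P[2]: D(K, 0xFB) = 0x67; 0x67 ⊕ 0x3D = 0x5A.
P[3]: D(K, 0xF2) = 0x6E; 0x6E ⊕ 0xFB = 0x95.

P[0] = 0x51, P[1] = 0x07, P[2] = 0x5A, P[3] = 0x95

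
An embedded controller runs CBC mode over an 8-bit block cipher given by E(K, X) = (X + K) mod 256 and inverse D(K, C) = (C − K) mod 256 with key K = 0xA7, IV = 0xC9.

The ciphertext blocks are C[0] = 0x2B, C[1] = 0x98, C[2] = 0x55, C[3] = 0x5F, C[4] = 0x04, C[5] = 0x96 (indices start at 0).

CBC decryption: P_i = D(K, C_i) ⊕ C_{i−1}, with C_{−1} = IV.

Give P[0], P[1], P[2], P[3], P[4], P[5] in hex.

P[0] = 0x4D, P[1] = 0xDA, P[2] = 0x36, P[3] = 0xED, P[4] = 0x02, P[5] = 0xEB

P[0]: D(K, 0x2B) = 0x84; 0x84 ⊕ 0xC9 = 0x4D.
P[1]: D(K, 0x98) = 0xF1; 0xF1 ⊕ 0x2B = 0xDA.
P[2]: D(K, 0x55) = 0xAE; 0xAE ⊕ 0x98 = 0x36.
P[3]: D(K, 0x5F) = 0xB8; 0xB8 ⊕ 0x55 = 0xED.
P[4]: D(K, 0x04) = 0x5D; 0x5D ⊕ 0x5F = 0x02.
P[5]: D(K, 0x96) = 0xEF; 0xEF ⊕ 0x04 = 0xEB.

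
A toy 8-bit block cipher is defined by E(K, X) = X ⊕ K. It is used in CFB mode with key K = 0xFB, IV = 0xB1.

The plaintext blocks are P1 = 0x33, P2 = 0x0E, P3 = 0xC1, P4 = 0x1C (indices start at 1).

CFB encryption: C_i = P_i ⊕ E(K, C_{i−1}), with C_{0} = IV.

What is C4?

C4 = 0x51

C1: E(K, 0xB1) = 0x4A; 0x33 ⊕ 0x4A = 0x79.
C2: E(K, 0x79) = 0x82; 0x0E ⊕ 0x82 = 0x8C.
C3: E(K, 0x8C) = 0x77; 0xC1 ⊕ 0x77 = 0xB6.
C4: E(K, 0xB6) = 0x4D; 0x1C ⊕ 0x4D = 0x51.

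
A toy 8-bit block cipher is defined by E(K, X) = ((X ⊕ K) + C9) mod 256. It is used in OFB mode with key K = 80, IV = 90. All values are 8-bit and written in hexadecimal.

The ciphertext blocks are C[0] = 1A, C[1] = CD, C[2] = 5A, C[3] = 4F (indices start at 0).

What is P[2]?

P[2] = 31

OFB decryption: S_i = E(K, S_{i−1}) with S_{−1} = IV; P_i = C_i ⊕ S_i.
P[0]: S = E(K, 90) = D9; 1A ⊕ D9 = C3.
P[1]: S = E(K, D9) = 22; CD ⊕ 22 = EF.
P[2]: S = E(K, 22) = 6B; 5A ⊕ 6B = 31.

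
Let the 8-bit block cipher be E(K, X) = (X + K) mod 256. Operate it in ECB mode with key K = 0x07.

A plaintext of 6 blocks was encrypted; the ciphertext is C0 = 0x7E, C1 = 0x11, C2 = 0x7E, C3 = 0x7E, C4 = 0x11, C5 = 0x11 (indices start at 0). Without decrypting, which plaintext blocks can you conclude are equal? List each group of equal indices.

ECB encrypts each block independently with the same key, so equal ciphertext blocks imply equal plaintext blocks.
C0 = C2 = C3 = 0x7E, so P0 = P2 = P3.
C1 = C4 = C5 = 0x11, so P1 = P4 = P5.

P0 = P2 = P3; P1 = P4 = P5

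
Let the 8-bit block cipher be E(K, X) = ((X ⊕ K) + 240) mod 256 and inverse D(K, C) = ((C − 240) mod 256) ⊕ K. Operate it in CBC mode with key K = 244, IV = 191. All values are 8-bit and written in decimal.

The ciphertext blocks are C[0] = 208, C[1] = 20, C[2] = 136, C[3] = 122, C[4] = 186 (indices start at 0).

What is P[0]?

CBC decryption: P_i = D(K, C_i) ⊕ C_{i−1}, with C_{−1} = IV.
P[0]: D(K, 208) = 20; 20 ⊕ 191 = 171.

P[0] = 171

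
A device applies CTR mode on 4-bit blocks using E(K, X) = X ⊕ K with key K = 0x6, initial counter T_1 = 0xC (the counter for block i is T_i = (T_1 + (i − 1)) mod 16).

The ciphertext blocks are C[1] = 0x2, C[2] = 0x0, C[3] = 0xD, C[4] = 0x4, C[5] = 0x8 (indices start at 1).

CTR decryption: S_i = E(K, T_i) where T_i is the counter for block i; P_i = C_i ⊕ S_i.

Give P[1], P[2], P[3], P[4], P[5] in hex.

P[1] = 0x8, P[2] = 0xB, P[3] = 0x5, P[4] = 0xD, P[5] = 0xE

P[1]: T = 0xC, S = E(K, T) = 0xA; 0x2 ⊕ 0xA = 0x8.
P[2]: T = 0xD, S = E(K, T) = 0xB; 0x0 ⊕ 0xB = 0xB.
P[3]: T = 0xE, S = E(K, T) = 0x8; 0xD ⊕ 0x8 = 0x5.
P[4]: T = 0xF, S = E(K, T) = 0x9; 0x4 ⊕ 0x9 = 0xD.
P[5]: T = 0x0, S = E(K, T) = 0x6; 0x8 ⊕ 0x6 = 0xE.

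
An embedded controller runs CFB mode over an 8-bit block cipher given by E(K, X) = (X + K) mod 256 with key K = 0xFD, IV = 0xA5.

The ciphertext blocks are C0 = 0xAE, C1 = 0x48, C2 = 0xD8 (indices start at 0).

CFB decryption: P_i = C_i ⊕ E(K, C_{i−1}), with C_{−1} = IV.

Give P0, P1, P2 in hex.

P0: E(K, 0xA5) = 0xA2; 0xAE ⊕ 0xA2 = 0x0C.
P1: E(K, 0xAE) = 0xAB; 0x48 ⊕ 0xAB = 0xE3.
P2: E(K, 0x48) = 0x45; 0xD8 ⊕ 0x45 = 0x9D.

P0 = 0x0C, P1 = 0xE3, P2 = 0x9D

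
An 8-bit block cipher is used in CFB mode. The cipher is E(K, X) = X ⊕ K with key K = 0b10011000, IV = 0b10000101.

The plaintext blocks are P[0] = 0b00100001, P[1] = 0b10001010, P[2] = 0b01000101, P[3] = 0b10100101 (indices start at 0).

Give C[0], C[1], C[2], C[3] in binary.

CFB encryption: C_i = P_i ⊕ E(K, C_{i−1}), with C_{−1} = IV.
C[0]: E(K, 0b10000101) = 0b00011101; 0b00100001 ⊕ 0b00011101 = 0b00111100.
C[1]: E(K, 0b00111100) = 0b10100100; 0b10001010 ⊕ 0b10100100 = 0b00101110.
C[2]: E(K, 0b00101110) = 0b10110110; 0b01000101 ⊕ 0b10110110 = 0b11110011.
C[3]: E(K, 0b11110011) = 0b01101011; 0b10100101 ⊕ 0b01101011 = 0b11001110.

C[0] = 0b00111100, C[1] = 0b00101110, C[2] = 0b11110011, C[3] = 0b11001110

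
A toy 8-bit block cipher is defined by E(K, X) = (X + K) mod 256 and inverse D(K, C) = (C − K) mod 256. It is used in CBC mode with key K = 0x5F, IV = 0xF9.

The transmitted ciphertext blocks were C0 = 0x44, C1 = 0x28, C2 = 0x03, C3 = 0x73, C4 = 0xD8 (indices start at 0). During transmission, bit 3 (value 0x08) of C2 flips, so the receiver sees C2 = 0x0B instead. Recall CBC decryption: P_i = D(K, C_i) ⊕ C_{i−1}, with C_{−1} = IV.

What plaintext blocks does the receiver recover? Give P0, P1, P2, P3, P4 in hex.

P0 = 0x1C, P1 = 0x8D, P2 = 0x84, P3 = 0x1F, P4 = 0x0A

Only C2 changed, to 0x0B. In CBC, a change in C_i garbles P_i and flips the same bit in P_{i+1}. Decrypting the received ciphertext:
P0: D(K, 0x44) = 0xE5; 0xE5 ⊕ 0xF9 = 0x1C.
P1: D(K, 0x28) = 0xC9; 0xC9 ⊕ 0x44 = 0x8D.
P2: D(K, 0x0B) = 0xAC; 0xAC ⊕ 0x28 = 0x84.
P3: D(K, 0x73) = 0x14; 0x14 ⊕ 0x0B = 0x1F.
P4: D(K, 0xD8) = 0x79; 0x79 ⊕ 0x73 = 0x0A.
Blocks that differ from the original plaintext: P2, P3.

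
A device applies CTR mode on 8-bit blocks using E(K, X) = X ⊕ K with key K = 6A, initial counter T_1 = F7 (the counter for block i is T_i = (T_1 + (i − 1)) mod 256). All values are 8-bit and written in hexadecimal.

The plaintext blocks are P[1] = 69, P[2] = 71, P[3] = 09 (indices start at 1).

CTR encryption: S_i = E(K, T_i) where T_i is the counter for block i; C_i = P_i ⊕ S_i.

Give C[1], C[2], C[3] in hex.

C[1] = F4, C[2] = E3, C[3] = 9A

C[1]: T = F7, S = E(K, T) = 9D; 69 ⊕ 9D = F4.
C[2]: T = F8, S = E(K, T) = 92; 71 ⊕ 92 = E3.
C[3]: T = F9, S = E(K, T) = 93; 09 ⊕ 93 = 9A.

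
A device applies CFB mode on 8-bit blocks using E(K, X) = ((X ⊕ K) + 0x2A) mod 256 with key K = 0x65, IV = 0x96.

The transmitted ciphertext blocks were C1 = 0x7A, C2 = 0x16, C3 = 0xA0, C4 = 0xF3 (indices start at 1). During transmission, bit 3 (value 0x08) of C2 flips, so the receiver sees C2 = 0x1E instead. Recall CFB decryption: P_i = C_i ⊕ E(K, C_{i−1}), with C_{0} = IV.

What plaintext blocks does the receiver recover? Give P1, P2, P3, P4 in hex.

Only C2 changed, to 0x1E. In CFB, a change in C_i flips the same bit in P_i and garbles P_{i+1}. Decrypting the received ciphertext:
P1: E(K, 0x96) = 0x1D; 0x7A ⊕ 0x1D = 0x67.
P2: E(K, 0x7A) = 0x49; 0x1E ⊕ 0x49 = 0x57.
P3: E(K, 0x1E) = 0xA5; 0xA0 ⊕ 0xA5 = 0x05.
P4: E(K, 0xA0) = 0xEF; 0xF3 ⊕ 0xEF = 0x1C.
Blocks that differ from the original plaintext: P2, P3.

P1 = 0x67, P2 = 0x57, P3 = 0x05, P4 = 0x1C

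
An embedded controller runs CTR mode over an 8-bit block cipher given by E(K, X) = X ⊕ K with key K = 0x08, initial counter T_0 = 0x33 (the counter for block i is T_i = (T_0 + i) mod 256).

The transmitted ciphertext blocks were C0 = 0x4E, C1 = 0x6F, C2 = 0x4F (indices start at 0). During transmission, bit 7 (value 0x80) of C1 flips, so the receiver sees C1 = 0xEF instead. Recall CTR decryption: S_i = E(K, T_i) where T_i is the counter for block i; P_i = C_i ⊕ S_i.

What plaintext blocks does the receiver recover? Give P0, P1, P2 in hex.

P0 = 0x75, P1 = 0xD3, P2 = 0x72

Only C1 changed, to 0xEF. In CTR, a change in C_i flips the same bit in P_i only; the keystream is unaffected. Decrypting the received ciphertext:
P0: T = 0x33, S = E(K, T) = 0x3B; 0x4E ⊕ 0x3B = 0x75.
P1: T = 0x34, S = E(K, T) = 0x3C; 0xEF ⊕ 0x3C = 0xD3.
P2: T = 0x35, S = E(K, T) = 0x3D; 0x4F ⊕ 0x3D = 0x72.
Blocks that differ from the original plaintext: P1.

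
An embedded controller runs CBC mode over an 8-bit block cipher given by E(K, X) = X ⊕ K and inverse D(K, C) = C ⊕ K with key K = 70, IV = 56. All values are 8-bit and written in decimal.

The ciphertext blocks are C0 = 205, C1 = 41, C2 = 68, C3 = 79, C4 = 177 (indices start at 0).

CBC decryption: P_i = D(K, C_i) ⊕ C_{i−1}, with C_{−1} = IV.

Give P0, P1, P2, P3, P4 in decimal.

P0 = 179, P1 = 162, P2 = 43, P3 = 77, P4 = 184

P0: D(K, 205) = 139; 139 ⊕ 56 = 179.
P1: D(K, 41) = 111; 111 ⊕ 205 = 162.
P2: D(K, 68) = 2; 2 ⊕ 41 = 43.
P3: D(K, 79) = 9; 9 ⊕ 68 = 77.
P4: D(K, 177) = 247; 247 ⊕ 79 = 184.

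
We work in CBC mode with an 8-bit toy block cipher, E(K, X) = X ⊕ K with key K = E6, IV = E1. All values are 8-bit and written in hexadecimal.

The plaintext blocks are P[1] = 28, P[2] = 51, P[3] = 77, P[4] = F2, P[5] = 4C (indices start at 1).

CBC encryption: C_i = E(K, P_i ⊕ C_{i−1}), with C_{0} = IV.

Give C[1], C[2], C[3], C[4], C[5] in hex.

C[1]: P[1] ⊕ E1 = C9; E(K, C9) = 2F.
C[2]: P[2] ⊕ 2F = 7E; E(K, 7E) = 98.
C[3]: P[3] ⊕ 98 = EF; E(K, EF) = 09.
C[4]: P[4] ⊕ 09 = FB; E(K, FB) = 1D.
C[5]: P[5] ⊕ 1D = 51; E(K, 51) = B7.

C[1] = 2F, C[2] = 98, C[3] = 09, C[4] = 1D, C[5] = B7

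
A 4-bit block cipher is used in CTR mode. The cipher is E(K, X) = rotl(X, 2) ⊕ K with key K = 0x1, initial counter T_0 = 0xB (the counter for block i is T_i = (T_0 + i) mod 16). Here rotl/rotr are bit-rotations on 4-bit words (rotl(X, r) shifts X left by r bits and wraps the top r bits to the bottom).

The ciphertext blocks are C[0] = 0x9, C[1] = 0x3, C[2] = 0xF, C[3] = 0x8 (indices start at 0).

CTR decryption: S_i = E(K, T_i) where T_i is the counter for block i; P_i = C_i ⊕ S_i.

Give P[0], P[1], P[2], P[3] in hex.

P[0]: T = 0xB, S = E(K, T) = 0xF; 0x9 ⊕ 0xF = 0x6.
P[1]: T = 0xC, S = E(K, T) = 0x2; 0x3 ⊕ 0x2 = 0x1.
P[2]: T = 0xD, S = E(K, T) = 0x6; 0xF ⊕ 0x6 = 0x9.
P[3]: T = 0xE, S = E(K, T) = 0xA; 0x8 ⊕ 0xA = 0x2.

P[0] = 0x6, P[1] = 0x1, P[2] = 0x9, P[3] = 0x2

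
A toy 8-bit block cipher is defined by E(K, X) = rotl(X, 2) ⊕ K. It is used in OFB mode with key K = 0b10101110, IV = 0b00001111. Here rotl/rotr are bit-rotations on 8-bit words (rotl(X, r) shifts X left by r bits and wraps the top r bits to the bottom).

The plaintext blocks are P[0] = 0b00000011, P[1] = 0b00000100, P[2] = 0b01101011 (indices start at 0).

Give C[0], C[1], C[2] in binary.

OFB encryption: S_i = E(K, S_{i−1}) with S_{−1} = IV; C_i = P_i ⊕ S_i.
C[0]: S = E(K, 0b00001111) = 0b10010010; 0b00000011 ⊕ 0b10010010 = 0b10010001.
C[1]: S = E(K, 0b10010010) = 0b11100100; 0b00000100 ⊕ 0b11100100 = 0b11100000.
C[2]: S = E(K, 0b11100100) = 0b00111101; 0b01101011 ⊕ 0b00111101 = 0b01010110.

C[0] = 0b10010001, C[1] = 0b11100000, C[2] = 0b01010110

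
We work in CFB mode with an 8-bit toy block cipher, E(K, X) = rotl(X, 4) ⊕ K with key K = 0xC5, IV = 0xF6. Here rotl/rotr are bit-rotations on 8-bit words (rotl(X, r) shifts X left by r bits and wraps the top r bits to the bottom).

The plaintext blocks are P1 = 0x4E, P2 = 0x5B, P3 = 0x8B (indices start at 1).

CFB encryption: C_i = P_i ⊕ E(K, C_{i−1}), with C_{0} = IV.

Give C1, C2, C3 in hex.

C1: E(K, 0xF6) = 0xAA; 0x4E ⊕ 0xAA = 0xE4.
C2: E(K, 0xE4) = 0x8B; 0x5B ⊕ 0x8B = 0xD0.
C3: E(K, 0xD0) = 0xC8; 0x8B ⊕ 0xC8 = 0x43.

C1 = 0xE4, C2 = 0xD0, C3 = 0x43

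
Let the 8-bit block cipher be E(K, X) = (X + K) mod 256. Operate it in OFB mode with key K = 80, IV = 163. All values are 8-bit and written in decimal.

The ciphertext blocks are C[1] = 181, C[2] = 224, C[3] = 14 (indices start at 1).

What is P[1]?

OFB decryption: S_i = E(K, S_{i−1}) with S_{0} = IV; P_i = C_i ⊕ S_i.
P[1]: S = E(K, 163) = 243; 181 ⊕ 243 = 70.

P[1] = 70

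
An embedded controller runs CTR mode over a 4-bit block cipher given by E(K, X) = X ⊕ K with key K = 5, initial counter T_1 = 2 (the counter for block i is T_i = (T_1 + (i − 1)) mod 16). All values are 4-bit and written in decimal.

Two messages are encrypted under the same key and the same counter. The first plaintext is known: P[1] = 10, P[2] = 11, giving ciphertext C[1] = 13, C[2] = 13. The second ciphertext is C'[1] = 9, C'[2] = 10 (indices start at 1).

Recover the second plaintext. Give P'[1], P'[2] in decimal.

In CTR with a reused counter, both messages share the same keystream S_i, so C_i ⊕ C'_i = P_i ⊕ P'_i and thus P'_i = P_i ⊕ C_i ⊕ C'_i.
P'[1]: 10 ⊕ 13 ⊕ 9 = 14.
P'[2]: 11 ⊕ 13 ⊕ 10 = 12.

P'[1] = 14, P'[2] = 12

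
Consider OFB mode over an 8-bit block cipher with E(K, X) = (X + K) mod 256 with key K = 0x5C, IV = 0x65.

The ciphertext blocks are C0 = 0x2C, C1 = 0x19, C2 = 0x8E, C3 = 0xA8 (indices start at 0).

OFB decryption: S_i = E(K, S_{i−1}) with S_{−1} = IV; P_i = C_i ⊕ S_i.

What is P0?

P0 = 0xED

P0: S = E(K, 0x65) = 0xC1; 0x2C ⊕ 0xC1 = 0xED.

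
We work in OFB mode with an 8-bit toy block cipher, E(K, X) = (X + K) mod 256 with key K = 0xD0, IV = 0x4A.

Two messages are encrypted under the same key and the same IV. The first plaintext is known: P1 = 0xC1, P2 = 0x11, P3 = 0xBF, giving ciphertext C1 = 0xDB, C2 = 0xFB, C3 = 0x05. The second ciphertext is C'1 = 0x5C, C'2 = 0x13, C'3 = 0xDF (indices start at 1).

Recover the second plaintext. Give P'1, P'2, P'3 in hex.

In OFB with a reused IV, both messages share the same keystream S_i, so C_i ⊕ C'_i = P_i ⊕ P'_i and thus P'_i = P_i ⊕ C_i ⊕ C'_i.
P'1: 0xC1 ⊕ 0xDB ⊕ 0x5C = 0x46.
P'2: 0x11 ⊕ 0xFB ⊕ 0x13 = 0xF9.
P'3: 0xBF ⊕ 0x05 ⊕ 0xDF = 0x65.

P'1 = 0x46, P'2 = 0xF9, P'3 = 0x65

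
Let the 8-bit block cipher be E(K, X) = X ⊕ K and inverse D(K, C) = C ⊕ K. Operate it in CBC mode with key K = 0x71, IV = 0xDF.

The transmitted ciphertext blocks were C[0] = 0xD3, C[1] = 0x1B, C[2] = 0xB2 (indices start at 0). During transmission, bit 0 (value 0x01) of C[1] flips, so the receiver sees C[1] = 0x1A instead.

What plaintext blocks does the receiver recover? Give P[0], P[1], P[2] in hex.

P[0] = 0x7D, P[1] = 0xB8, P[2] = 0xD9

CBC decryption: P_i = D(K, C_i) ⊕ C_{i−1}, with C_{−1} = IV.
Only C[1] changed, to 0x1A. In CBC, a change in C_i garbles P_i and flips the same bit in P_{i+1}. Decrypting the received ciphertext:
P[0]: D(K, 0xD3) = 0xA2; 0xA2 ⊕ 0xDF = 0x7D.
P[1]: D(K, 0x1A) = 0x6B; 0x6B ⊕ 0xD3 = 0xB8.
P[2]: D(K, 0xB2) = 0xC3; 0xC3 ⊕ 0x1A = 0xD9.
Blocks that differ from the original plaintext: P[1], P[2].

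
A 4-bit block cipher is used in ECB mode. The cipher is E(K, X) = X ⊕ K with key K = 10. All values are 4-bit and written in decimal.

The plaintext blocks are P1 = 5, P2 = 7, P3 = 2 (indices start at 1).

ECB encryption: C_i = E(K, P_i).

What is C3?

C3: E(K, 2) = 8.

C3 = 8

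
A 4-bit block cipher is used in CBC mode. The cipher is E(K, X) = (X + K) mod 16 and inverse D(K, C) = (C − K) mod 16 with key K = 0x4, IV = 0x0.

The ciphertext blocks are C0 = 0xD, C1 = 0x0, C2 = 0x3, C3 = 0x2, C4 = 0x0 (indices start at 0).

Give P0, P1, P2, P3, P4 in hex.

P0 = 0x9, P1 = 0x1, P2 = 0xF, P3 = 0xD, P4 = 0xE

CBC decryption: P_i = D(K, C_i) ⊕ C_{i−1}, with C_{−1} = IV.
P0: D(K, 0xD) = 0x9; 0x9 ⊕ 0x0 = 0x9.
P1: D(K, 0x0) = 0xC; 0xC ⊕ 0xD = 0x1.
P2: D(K, 0x3) = 0xF; 0xF ⊕ 0x0 = 0xF.
P3: D(K, 0x2) = 0xE; 0xE ⊕ 0x3 = 0xD.
P4: D(K, 0x0) = 0xC; 0xC ⊕ 0x2 = 0xE.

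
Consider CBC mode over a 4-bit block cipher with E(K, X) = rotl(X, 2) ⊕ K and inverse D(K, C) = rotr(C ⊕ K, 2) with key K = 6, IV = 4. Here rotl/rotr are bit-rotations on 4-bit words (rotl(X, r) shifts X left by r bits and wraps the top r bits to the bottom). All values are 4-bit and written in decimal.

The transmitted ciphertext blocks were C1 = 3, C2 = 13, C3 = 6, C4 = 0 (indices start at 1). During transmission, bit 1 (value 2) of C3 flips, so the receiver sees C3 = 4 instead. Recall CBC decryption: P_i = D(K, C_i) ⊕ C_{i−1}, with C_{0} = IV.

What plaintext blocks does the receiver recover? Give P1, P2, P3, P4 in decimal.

P1 = 1, P2 = 13, P3 = 5, P4 = 13

Only C3 changed, to 4. In CBC, a change in C_i garbles P_i and flips the same bit in P_{i+1}. Decrypting the received ciphertext:
P1: D(K, 3) = 5; 5 ⊕ 4 = 1.
P2: D(K, 13) = 14; 14 ⊕ 3 = 13.
P3: D(K, 4) = 8; 8 ⊕ 13 = 5.
P4: D(K, 0) = 9; 9 ⊕ 4 = 13.
Blocks that differ from the original plaintext: P3, P4.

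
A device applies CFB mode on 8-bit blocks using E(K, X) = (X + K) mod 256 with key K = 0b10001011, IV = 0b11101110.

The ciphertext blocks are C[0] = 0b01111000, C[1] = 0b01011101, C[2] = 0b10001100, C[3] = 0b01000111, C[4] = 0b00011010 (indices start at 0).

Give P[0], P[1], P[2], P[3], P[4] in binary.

CFB decryption: P_i = C_i ⊕ E(K, C_{i−1}), with C_{−1} = IV.
P[0]: E(K, 0b11101110) = 0b01111001; 0b01111000 ⊕ 0b01111001 = 0b00000001.
P[1]: E(K, 0b01111000) = 0b00000011; 0b01011101 ⊕ 0b00000011 = 0b01011110.
P[2]: E(K, 0b01011101) = 0b11101000; 0b10001100 ⊕ 0b11101000 = 0b01100100.
P[3]: E(K, 0b10001100) = 0b00010111; 0b01000111 ⊕ 0b00010111 = 0b01010000.
P[4]: E(K, 0b01000111) = 0b11010010; 0b00011010 ⊕ 0b11010010 = 0b11001000.

P[0] = 0b00000001, P[1] = 0b01011110, P[2] = 0b01100100, P[3] = 0b01010000, P[4] = 0b11001000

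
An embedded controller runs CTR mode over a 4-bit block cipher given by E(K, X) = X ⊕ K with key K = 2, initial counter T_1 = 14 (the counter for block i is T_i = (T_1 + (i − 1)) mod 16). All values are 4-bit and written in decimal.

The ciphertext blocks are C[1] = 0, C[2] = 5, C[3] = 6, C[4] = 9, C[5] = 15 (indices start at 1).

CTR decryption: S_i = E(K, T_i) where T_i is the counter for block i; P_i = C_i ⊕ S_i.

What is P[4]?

P[4] = 10

P[4]: T = 1, S = E(K, T) = 3; 9 ⊕ 3 = 10.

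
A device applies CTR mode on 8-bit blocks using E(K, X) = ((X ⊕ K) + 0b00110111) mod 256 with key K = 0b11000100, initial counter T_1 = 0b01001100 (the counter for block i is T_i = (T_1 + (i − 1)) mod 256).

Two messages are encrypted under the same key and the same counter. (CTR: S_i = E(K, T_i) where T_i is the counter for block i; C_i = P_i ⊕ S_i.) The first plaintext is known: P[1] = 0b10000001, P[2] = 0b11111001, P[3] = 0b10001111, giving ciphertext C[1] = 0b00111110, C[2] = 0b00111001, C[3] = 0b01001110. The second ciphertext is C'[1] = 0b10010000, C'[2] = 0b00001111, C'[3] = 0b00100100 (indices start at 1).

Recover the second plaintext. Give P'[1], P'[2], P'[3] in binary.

In CTR with a reused counter, both messages share the same keystream S_i, so C_i ⊕ C'_i = P_i ⊕ P'_i and thus P'_i = P_i ⊕ C_i ⊕ C'_i.
P'[1]: 0b10000001 ⊕ 0b00111110 ⊕ 0b10010000 = 0b00101111.
P'[2]: 0b11111001 ⊕ 0b00111001 ⊕ 0b00001111 = 0b11001111.
P'[3]: 0b10001111 ⊕ 0b01001110 ⊕ 0b00100100 = 0b11100101.

P'[1] = 0b00101111, P'[2] = 0b11001111, P'[3] = 0b11100101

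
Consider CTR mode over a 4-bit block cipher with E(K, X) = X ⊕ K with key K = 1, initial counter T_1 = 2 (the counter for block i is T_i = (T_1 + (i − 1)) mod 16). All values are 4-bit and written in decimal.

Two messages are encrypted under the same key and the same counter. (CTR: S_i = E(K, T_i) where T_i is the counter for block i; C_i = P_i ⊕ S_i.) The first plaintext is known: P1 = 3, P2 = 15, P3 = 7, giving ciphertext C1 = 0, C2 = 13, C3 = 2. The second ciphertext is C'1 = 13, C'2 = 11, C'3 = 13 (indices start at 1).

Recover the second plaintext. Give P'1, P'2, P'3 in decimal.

In CTR with a reused counter, both messages share the same keystream S_i, so C_i ⊕ C'_i = P_i ⊕ P'_i and thus P'_i = P_i ⊕ C_i ⊕ C'_i.
P'1: 3 ⊕ 0 ⊕ 13 = 14.
P'2: 15 ⊕ 13 ⊕ 11 = 9.
P'3: 7 ⊕ 2 ⊕ 13 = 8.

P'1 = 14, P'2 = 9, P'3 = 8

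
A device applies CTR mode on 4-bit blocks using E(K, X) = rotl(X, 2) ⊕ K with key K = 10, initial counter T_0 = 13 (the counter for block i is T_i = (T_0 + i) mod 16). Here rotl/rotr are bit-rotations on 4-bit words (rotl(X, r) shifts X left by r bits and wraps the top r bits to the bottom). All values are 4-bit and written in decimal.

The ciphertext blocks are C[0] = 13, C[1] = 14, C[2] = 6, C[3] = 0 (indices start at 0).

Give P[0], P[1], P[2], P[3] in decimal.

P[0] = 0, P[1] = 15, P[2] = 3, P[3] = 10

CTR decryption: S_i = E(K, T_i) where T_i is the counter for block i; P_i = C_i ⊕ S_i.
P[0]: T = 13, S = E(K, T) = 13; 13 ⊕ 13 = 0.
P[1]: T = 14, S = E(K, T) = 1; 14 ⊕ 1 = 15.
P[2]: T = 15, S = E(K, T) = 5; 6 ⊕ 5 = 3.
P[3]: T = 0, S = E(K, T) = 10; 0 ⊕ 10 = 10.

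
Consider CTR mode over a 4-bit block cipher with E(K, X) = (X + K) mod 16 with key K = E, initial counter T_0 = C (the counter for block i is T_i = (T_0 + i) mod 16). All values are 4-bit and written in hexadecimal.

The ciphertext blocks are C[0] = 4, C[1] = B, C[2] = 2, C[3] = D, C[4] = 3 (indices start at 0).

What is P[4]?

P[4] = D

CTR decryption: S_i = E(K, T_i) where T_i is the counter for block i; P_i = C_i ⊕ S_i.
P[4]: T = 0, S = E(K, T) = E; 3 ⊕ E = D.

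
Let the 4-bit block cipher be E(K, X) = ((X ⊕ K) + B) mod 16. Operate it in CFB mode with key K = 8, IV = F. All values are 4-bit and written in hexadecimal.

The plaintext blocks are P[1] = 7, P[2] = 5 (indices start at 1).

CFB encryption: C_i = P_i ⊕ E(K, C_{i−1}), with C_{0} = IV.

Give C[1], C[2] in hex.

C[1] = 5, C[2] = D

C[1]: E(K, F) = 2; 7 ⊕ 2 = 5.
C[2]: E(K, 5) = 8; 5 ⊕ 8 = D.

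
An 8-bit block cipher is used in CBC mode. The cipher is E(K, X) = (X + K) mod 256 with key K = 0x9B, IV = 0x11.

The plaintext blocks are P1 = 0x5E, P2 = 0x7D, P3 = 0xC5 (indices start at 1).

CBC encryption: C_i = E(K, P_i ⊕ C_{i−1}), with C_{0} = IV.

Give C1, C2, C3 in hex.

C1: P1 ⊕ 0x11 = 0x4F; E(K, 0x4F) = 0xEA.
C2: P2 ⊕ 0xEA = 0x97; E(K, 0x97) = 0x32.
C3: P3 ⊕ 0x32 = 0xF7; E(K, 0xF7) = 0x92.

C1 = 0xEA, C2 = 0x32, C3 = 0x92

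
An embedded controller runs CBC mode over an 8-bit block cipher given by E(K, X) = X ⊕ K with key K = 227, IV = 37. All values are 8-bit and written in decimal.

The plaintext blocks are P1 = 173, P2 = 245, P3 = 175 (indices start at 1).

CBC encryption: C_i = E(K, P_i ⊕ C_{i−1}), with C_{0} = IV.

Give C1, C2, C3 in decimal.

C1 = 107, C2 = 125, C3 = 49

C1: P1 ⊕ 37 = 136; E(K, 136) = 107.
C2: P2 ⊕ 107 = 158; E(K, 158) = 125.
C3: P3 ⊕ 125 = 210; E(K, 210) = 49.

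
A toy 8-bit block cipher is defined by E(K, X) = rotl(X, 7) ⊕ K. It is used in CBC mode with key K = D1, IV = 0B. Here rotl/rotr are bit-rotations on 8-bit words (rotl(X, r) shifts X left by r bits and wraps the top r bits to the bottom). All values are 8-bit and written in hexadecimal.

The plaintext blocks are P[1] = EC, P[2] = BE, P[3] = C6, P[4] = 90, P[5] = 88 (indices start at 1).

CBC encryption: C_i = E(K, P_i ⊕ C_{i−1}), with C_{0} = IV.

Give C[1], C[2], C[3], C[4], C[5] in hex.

C[1]: P[1] ⊕ 0B = E7; E(K, E7) = 22.
C[2]: P[2] ⊕ 22 = 9C; E(K, 9C) = 9F.
C[3]: P[3] ⊕ 9F = 59; E(K, 59) = 7D.
C[4]: P[4] ⊕ 7D = ED; E(K, ED) = 27.
C[5]: P[5] ⊕ 27 = AF; E(K, AF) = 06.

C[1] = 22, C[2] = 9F, C[3] = 7D, C[4] = 27, C[5] = 06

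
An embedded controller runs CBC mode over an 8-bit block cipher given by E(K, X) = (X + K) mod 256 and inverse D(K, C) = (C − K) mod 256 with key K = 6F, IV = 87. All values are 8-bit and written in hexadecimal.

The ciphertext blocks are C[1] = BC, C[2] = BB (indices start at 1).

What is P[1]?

P[1] = CA

CBC decryption: P_i = D(K, C_i) ⊕ C_{i−1}, with C_{0} = IV.
P[1]: D(K, BC) = 4D; 4D ⊕ 87 = CA.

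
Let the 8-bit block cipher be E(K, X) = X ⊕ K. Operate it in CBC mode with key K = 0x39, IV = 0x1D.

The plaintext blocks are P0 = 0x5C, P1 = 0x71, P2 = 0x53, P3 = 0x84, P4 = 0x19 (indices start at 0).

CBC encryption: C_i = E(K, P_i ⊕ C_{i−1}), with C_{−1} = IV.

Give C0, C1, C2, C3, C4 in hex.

C0: P0 ⊕ 0x1D = 0x41; E(K, 0x41) = 0x78.
C1: P1 ⊕ 0x78 = 0x09; E(K, 0x09) = 0x30.
C2: P2 ⊕ 0x30 = 0x63; E(K, 0x63) = 0x5A.
C3: P3 ⊕ 0x5A = 0xDE; E(K, 0xDE) = 0xE7.
C4: P4 ⊕ 0xE7 = 0xFE; E(K, 0xFE) = 0xC7.

C0 = 0x78, C1 = 0x30, C2 = 0x5A, C3 = 0xE7, C4 = 0xC7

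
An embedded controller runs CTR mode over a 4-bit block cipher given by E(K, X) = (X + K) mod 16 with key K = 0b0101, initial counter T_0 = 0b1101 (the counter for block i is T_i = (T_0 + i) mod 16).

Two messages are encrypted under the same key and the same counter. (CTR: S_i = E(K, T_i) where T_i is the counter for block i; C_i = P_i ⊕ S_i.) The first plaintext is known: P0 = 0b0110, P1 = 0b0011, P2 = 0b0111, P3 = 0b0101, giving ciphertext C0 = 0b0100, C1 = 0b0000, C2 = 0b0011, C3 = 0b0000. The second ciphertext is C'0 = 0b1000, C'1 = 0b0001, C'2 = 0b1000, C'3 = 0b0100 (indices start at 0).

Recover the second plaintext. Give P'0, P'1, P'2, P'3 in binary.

P'0 = 0b1010, P'1 = 0b0010, P'2 = 0b1100, P'3 = 0b0001

In CTR with a reused counter, both messages share the same keystream S_i, so C_i ⊕ C'_i = P_i ⊕ P'_i and thus P'_i = P_i ⊕ C_i ⊕ C'_i.
P'0: 0b0110 ⊕ 0b0100 ⊕ 0b1000 = 0b1010.
P'1: 0b0011 ⊕ 0b0000 ⊕ 0b0001 = 0b0010.
P'2: 0b0111 ⊕ 0b0011 ⊕ 0b1000 = 0b1100.
P'3: 0b0101 ⊕ 0b0000 ⊕ 0b0100 = 0b0001.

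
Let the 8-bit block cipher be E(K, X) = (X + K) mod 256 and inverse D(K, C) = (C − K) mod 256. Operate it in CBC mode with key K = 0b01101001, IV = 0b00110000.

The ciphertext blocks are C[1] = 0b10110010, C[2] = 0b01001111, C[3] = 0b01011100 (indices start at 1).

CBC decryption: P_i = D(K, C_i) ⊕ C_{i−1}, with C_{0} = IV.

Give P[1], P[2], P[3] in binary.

P[1] = 0b01111001, P[2] = 0b01010100, P[3] = 0b10111100

P[1]: D(K, 0b10110010) = 0b01001001; 0b01001001 ⊕ 0b00110000 = 0b01111001.
P[2]: D(K, 0b01001111) = 0b11100110; 0b11100110 ⊕ 0b10110010 = 0b01010100.
P[3]: D(K, 0b01011100) = 0b11110011; 0b11110011 ⊕ 0b01001111 = 0b10111100.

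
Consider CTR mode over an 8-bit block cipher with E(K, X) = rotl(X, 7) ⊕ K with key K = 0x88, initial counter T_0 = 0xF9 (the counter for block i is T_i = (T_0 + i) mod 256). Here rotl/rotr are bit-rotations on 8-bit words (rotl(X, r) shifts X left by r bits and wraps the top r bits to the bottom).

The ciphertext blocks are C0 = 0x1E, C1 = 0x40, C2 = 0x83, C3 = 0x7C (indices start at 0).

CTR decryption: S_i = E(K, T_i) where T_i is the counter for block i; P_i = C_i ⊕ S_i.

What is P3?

P3 = 0x8A

P3: T = 0xFC, S = E(K, T) = 0xF6; 0x7C ⊕ 0xF6 = 0x8A.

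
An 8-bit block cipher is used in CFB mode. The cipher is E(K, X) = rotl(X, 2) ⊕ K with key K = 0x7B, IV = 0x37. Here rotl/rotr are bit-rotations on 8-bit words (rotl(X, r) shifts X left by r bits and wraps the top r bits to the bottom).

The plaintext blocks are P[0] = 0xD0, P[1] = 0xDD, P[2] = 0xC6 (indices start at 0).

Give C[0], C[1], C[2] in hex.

C[0] = 0x77, C[1] = 0x7B, C[2] = 0x50

CFB encryption: C_i = P_i ⊕ E(K, C_{i−1}), with C_{−1} = IV.
C[0]: E(K, 0x37) = 0xA7; 0xD0 ⊕ 0xA7 = 0x77.
C[1]: E(K, 0x77) = 0xA6; 0xDD ⊕ 0xA6 = 0x7B.
C[2]: E(K, 0x7B) = 0x96; 0xC6 ⊕ 0x96 = 0x50.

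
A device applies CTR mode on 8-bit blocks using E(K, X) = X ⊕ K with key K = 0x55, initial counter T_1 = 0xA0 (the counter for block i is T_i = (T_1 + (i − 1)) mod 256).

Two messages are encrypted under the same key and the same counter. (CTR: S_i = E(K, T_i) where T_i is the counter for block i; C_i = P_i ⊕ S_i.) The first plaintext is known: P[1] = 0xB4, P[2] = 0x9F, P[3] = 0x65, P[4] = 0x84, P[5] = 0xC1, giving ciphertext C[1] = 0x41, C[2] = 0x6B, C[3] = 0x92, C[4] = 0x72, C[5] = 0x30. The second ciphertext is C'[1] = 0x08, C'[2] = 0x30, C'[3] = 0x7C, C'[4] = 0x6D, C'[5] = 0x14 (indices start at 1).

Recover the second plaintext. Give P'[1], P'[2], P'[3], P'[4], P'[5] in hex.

In CTR with a reused counter, both messages share the same keystream S_i, so C_i ⊕ C'_i = P_i ⊕ P'_i and thus P'_i = P_i ⊕ C_i ⊕ C'_i.
P'[1]: 0xB4 ⊕ 0x41 ⊕ 0x08 = 0xFD.
P'[2]: 0x9F ⊕ 0x6B ⊕ 0x30 = 0xC4.
P'[3]: 0x65 ⊕ 0x92 ⊕ 0x7C = 0x8B.
P'[4]: 0x84 ⊕ 0x72 ⊕ 0x6D = 0x9B.
P'[5]: 0xC1 ⊕ 0x30 ⊕ 0x14 = 0xE5.

P'[1] = 0xFD, P'[2] = 0xC4, P'[3] = 0x8B, P'[4] = 0x9B, P'[5] = 0xE5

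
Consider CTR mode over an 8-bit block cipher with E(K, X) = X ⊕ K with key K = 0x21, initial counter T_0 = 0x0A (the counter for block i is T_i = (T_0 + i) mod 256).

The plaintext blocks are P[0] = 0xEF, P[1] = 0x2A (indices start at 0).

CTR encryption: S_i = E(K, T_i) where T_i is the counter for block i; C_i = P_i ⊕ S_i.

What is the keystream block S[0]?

0x2B

C[0]: T = 0x0A, S = E(K, T) = 0x2B; 0xEF ⊕ 0x2B = 0xC4.
So S[0] = 0x2B.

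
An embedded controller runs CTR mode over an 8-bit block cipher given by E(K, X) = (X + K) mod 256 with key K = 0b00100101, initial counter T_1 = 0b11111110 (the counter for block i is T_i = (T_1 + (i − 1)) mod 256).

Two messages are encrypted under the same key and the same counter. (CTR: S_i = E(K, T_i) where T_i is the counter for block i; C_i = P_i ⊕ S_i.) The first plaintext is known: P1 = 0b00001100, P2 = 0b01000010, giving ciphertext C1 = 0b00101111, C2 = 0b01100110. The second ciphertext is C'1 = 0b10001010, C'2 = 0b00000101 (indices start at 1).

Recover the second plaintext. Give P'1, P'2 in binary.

P'1 = 0b10101001, P'2 = 0b00100001

In CTR with a reused counter, both messages share the same keystream S_i, so C_i ⊕ C'_i = P_i ⊕ P'_i and thus P'_i = P_i ⊕ C_i ⊕ C'_i.
P'1: 0b00001100 ⊕ 0b00101111 ⊕ 0b10001010 = 0b10101001.
P'2: 0b01000010 ⊕ 0b01100110 ⊕ 0b00000101 = 0b00100001.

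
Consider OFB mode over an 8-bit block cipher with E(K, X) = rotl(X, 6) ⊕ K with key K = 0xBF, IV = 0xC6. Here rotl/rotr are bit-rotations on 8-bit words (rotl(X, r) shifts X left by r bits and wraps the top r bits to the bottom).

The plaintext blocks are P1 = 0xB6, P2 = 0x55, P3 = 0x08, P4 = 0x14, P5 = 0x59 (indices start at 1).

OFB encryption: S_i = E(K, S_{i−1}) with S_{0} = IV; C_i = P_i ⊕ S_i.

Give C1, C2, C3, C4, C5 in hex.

C1: S = E(K, 0xC6) = 0x0E; 0xB6 ⊕ 0x0E = 0xB8.
C2: S = E(K, 0x0E) = 0x3C; 0x55 ⊕ 0x3C = 0x69.
C3: S = E(K, 0x3C) = 0xB0; 0x08 ⊕ 0xB0 = 0xB8.
C4: S = E(K, 0xB0) = 0x93; 0x14 ⊕ 0x93 = 0x87.
C5: S = E(K, 0x93) = 0x5B; 0x59 ⊕ 0x5B = 0x02.

C1 = 0xB8, C2 = 0x69, C3 = 0xB8, C4 = 0x87, C5 = 0x02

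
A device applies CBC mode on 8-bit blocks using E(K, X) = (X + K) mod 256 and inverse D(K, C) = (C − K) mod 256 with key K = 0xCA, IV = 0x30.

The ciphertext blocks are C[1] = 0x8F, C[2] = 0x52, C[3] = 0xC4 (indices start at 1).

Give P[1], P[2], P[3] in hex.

P[1] = 0xF5, P[2] = 0x07, P[3] = 0xA8

CBC decryption: P_i = D(K, C_i) ⊕ C_{i−1}, with C_{0} = IV.
P[1]: D(K, 0x8F) = 0xC5; 0xC5 ⊕ 0x30 = 0xF5.
P[2]: D(K, 0x52) = 0x88; 0x88 ⊕ 0x8F = 0x07.
P[3]: D(K, 0xC4) = 0xFA; 0xFA ⊕ 0x52 = 0xA8.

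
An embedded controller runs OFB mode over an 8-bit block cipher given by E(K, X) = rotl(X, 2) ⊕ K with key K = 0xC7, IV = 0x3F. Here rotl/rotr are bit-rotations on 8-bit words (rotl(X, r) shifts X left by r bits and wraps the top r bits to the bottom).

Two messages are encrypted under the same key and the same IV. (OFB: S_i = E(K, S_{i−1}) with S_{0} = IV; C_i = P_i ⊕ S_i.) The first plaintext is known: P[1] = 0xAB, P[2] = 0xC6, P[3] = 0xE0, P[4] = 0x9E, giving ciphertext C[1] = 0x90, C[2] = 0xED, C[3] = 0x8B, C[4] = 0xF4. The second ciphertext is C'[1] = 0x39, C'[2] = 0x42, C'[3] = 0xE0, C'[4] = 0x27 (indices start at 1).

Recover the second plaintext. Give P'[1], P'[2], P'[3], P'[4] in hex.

P'[1] = 0x02, P'[2] = 0x69, P'[3] = 0x8B, P'[4] = 0x4D

In OFB with a reused IV, both messages share the same keystream S_i, so C_i ⊕ C'_i = P_i ⊕ P'_i and thus P'_i = P_i ⊕ C_i ⊕ C'_i.
P'[1]: 0xAB ⊕ 0x90 ⊕ 0x39 = 0x02.
P'[2]: 0xC6 ⊕ 0xED ⊕ 0x42 = 0x69.
P'[3]: 0xE0 ⊕ 0x8B ⊕ 0xE0 = 0x8B.
P'[4]: 0x9E ⊕ 0xF4 ⊕ 0x27 = 0x4D.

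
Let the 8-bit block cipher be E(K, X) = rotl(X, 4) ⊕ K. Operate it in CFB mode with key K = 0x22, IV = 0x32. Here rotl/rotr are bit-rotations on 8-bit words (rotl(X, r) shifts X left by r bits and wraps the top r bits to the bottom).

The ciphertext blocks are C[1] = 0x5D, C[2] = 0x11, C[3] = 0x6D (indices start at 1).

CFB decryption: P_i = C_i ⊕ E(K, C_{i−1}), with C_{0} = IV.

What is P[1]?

P[1] = 0x5C

P[1]: E(K, 0x32) = 0x01; 0x5D ⊕ 0x01 = 0x5C.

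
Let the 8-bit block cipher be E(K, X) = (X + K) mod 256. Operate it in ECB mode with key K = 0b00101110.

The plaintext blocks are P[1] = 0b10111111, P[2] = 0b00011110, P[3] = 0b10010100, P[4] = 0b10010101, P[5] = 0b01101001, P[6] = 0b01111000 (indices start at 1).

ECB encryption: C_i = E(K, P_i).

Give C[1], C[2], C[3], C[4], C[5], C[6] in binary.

C[1] = 0b11101101, C[2] = 0b01001100, C[3] = 0b11000010, C[4] = 0b11000011, C[5] = 0b10010111, C[6] = 0b10100110

C[1]: E(K, 0b10111111) = 0b11101101.
C[2]: E(K, 0b00011110) = 0b01001100.
C[3]: E(K, 0b10010100) = 0b11000010.
C[4]: E(K, 0b10010101) = 0b11000011.
C[5]: E(K, 0b01101001) = 0b10010111.
C[6]: E(K, 0b01111000) = 0b10100110.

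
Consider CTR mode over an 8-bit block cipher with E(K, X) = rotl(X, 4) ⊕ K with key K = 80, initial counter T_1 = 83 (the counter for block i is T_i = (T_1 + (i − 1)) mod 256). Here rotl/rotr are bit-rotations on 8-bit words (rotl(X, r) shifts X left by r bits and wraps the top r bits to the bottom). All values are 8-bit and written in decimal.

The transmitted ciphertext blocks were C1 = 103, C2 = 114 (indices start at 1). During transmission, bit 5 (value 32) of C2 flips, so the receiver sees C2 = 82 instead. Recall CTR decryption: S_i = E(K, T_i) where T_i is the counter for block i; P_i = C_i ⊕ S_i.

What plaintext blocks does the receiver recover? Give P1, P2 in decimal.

Only C2 changed, to 82. In CTR, a change in C_i flips the same bit in P_i only; the keystream is unaffected. Decrypting the received ciphertext:
P1: T = 83, S = E(K, T) = 101; 103 ⊕ 101 = 2.
P2: T = 84, S = E(K, T) = 21; 82 ⊕ 21 = 71.
Blocks that differ from the original plaintext: P2.

P1 = 2, P2 = 71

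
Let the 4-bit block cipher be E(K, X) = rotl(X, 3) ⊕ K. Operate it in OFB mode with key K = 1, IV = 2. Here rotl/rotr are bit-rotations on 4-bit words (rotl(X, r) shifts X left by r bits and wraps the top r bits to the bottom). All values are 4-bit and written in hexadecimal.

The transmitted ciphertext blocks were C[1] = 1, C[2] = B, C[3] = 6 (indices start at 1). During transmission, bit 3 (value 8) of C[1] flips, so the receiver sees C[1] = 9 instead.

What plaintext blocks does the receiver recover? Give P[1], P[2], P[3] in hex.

OFB decryption: S_i = E(K, S_{i−1}) with S_{0} = IV; P_i = C_i ⊕ S_i.
Only C[1] changed, to 9. In OFB, a change in C_i flips the same bit in P_i only; the keystream is unaffected. Decrypting the received ciphertext:
P[1]: S = E(K, 2) = 0; 9 ⊕ 0 = 9.
P[2]: S = E(K, 0) = 1; B ⊕ 1 = A.
P[3]: S = E(K, 1) = 9; 6 ⊕ 9 = F.
Blocks that differ from the original plaintext: P[1].

P[1] = 9, P[2] = A, P[3] = F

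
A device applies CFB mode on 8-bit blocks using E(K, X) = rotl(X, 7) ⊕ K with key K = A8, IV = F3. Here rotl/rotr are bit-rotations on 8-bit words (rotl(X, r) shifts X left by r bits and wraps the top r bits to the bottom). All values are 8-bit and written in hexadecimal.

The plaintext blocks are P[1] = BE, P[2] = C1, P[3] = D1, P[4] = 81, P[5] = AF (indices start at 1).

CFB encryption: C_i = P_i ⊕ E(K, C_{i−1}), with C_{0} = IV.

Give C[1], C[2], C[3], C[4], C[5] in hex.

C[1]: E(K, F3) = 51; BE ⊕ 51 = EF.
C[2]: E(K, EF) = 5F; C1 ⊕ 5F = 9E.
C[3]: E(K, 9E) = E7; D1 ⊕ E7 = 36.
C[4]: E(K, 36) = B3; 81 ⊕ B3 = 32.
C[5]: E(K, 32) = B1; AF ⊕ B1 = 1E.

C[1] = EF, C[2] = 9E, C[3] = 36, C[4] = 32, C[5] = 1E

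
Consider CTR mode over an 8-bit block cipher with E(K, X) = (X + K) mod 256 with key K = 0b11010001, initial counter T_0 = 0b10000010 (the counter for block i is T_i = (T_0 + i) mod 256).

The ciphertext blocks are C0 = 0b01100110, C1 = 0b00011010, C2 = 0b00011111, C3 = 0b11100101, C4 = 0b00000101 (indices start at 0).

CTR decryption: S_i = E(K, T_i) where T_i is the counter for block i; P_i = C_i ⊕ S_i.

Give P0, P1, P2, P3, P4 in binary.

P0: T = 0b10000010, S = E(K, T) = 0b01010011; 0b01100110 ⊕ 0b01010011 = 0b00110101.
P1: T = 0b10000011, S = E(K, T) = 0b01010100; 0b00011010 ⊕ 0b01010100 = 0b01001110.
P2: T = 0b10000100, S = E(K, T) = 0b01010101; 0b00011111 ⊕ 0b01010101 = 0b01001010.
P3: T = 0b10000101, S = E(K, T) = 0b01010110; 0b11100101 ⊕ 0b01010110 = 0b10110011.
P4: T = 0b10000110, S = E(K, T) = 0b01010111; 0b00000101 ⊕ 0b01010111 = 0b01010010.

P0 = 0b00110101, P1 = 0b01001110, P2 = 0b01001010, P3 = 0b10110011, P4 = 0b01010010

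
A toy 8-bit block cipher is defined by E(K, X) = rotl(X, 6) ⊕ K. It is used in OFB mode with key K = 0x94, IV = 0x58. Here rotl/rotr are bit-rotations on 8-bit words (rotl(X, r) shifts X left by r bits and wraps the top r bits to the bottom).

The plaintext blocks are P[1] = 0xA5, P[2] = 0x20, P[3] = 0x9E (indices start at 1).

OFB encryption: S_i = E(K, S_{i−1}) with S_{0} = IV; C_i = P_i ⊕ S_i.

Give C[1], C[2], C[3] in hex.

C[1]: S = E(K, 0x58) = 0x82; 0xA5 ⊕ 0x82 = 0x27.
C[2]: S = E(K, 0x82) = 0x34; 0x20 ⊕ 0x34 = 0x14.
C[3]: S = E(K, 0x34) = 0x99; 0x9E ⊕ 0x99 = 0x07.

C[1] = 0x27, C[2] = 0x14, C[3] = 0x07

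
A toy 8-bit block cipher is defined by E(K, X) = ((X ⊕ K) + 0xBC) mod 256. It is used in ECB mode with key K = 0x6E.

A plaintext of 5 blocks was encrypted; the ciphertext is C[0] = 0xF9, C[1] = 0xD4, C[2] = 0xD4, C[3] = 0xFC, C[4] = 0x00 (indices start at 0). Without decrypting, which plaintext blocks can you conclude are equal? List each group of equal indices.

P[1] = P[2]

ECB encrypts each block independently with the same key, so equal ciphertext blocks imply equal plaintext blocks.
C[1] = C[2] = 0xD4, so P[1] = P[2].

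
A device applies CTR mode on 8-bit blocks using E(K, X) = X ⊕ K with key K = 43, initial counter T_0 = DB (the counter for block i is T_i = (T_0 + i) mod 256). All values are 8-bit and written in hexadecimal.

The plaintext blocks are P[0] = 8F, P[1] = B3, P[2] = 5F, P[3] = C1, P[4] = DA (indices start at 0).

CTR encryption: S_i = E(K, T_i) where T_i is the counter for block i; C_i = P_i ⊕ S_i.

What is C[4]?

C[0]: T = DB, S = E(K, T) = 98; 8F ⊕ 98 = 17.
C[1]: T = DC, S = E(K, T) = 9F; B3 ⊕ 9F = 2C.
C[2]: T = DD, S = E(K, T) = 9E; 5F ⊕ 9E = C1.
C[3]: T = DE, S = E(K, T) = 9D; C1 ⊕ 9D = 5C.
C[4]: T = DF, S = E(K, T) = 9C; DA ⊕ 9C = 46.

C[4] = 46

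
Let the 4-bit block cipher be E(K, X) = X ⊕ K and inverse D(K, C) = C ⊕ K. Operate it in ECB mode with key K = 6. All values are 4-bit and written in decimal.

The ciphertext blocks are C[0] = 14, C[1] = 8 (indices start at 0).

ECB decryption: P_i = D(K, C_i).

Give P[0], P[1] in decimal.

P[0] = 8, P[1] = 14

P[0]: D(K, 14) = 8.
P[1]: D(K, 8) = 14.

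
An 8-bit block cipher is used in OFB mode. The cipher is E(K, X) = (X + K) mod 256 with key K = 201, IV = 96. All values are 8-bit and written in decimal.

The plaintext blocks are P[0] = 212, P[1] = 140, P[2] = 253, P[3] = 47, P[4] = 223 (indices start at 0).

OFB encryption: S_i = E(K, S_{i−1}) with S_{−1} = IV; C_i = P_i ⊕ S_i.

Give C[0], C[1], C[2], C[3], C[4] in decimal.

C[0] = 253, C[1] = 126, C[2] = 70, C[3] = 171, C[4] = 146

C[0]: S = E(K, 96) = 41; 212 ⊕ 41 = 253.
C[1]: S = E(K, 41) = 242; 140 ⊕ 242 = 126.
C[2]: S = E(K, 242) = 187; 253 ⊕ 187 = 70.
C[3]: S = E(K, 187) = 132; 47 ⊕ 132 = 171.
C[4]: S = E(K, 132) = 77; 223 ⊕ 77 = 146.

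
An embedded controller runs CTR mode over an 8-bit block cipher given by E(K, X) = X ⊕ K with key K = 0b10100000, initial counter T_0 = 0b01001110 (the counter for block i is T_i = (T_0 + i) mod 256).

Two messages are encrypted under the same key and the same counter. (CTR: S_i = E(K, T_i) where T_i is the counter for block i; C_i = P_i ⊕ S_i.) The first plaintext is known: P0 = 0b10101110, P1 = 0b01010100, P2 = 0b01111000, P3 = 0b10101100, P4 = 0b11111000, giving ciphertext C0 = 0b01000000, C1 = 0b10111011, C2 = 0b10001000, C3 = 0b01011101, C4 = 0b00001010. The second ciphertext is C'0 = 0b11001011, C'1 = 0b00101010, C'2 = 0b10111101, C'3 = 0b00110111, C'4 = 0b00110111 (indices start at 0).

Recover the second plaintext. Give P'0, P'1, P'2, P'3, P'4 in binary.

P'0 = 0b00100101, P'1 = 0b11000101, P'2 = 0b01001101, P'3 = 0b11000110, P'4 = 0b11000101

In CTR with a reused counter, both messages share the same keystream S_i, so C_i ⊕ C'_i = P_i ⊕ P'_i and thus P'_i = P_i ⊕ C_i ⊕ C'_i.
P'0: 0b10101110 ⊕ 0b01000000 ⊕ 0b11001011 = 0b00100101.
P'1: 0b01010100 ⊕ 0b10111011 ⊕ 0b00101010 = 0b11000101.
P'2: 0b01111000 ⊕ 0b10001000 ⊕ 0b10111101 = 0b01001101.
P'3: 0b10101100 ⊕ 0b01011101 ⊕ 0b00110111 = 0b11000110.
P'4: 0b11111000 ⊕ 0b00001010 ⊕ 0b00110111 = 0b11000101.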